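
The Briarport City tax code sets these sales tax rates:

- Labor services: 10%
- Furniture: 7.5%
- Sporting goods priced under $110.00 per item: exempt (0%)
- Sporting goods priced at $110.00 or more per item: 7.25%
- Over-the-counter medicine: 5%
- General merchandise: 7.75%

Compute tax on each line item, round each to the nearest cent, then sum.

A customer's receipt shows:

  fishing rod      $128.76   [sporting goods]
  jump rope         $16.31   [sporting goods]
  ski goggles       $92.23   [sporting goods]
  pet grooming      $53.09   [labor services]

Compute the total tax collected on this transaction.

Fishing rod $128.76: sporting goods, $110.00 or more → 7.25% → $9.34
Jump rope $16.31: sporting goods, under $110.00 → 0% → $0.00
Ski goggles $92.23: sporting goods, under $110.00 → 0% → $0.00
Pet grooming $53.09: labor services → 10% → $5.31
Total tax = $9.34 + $5.31 = $14.65

$14.65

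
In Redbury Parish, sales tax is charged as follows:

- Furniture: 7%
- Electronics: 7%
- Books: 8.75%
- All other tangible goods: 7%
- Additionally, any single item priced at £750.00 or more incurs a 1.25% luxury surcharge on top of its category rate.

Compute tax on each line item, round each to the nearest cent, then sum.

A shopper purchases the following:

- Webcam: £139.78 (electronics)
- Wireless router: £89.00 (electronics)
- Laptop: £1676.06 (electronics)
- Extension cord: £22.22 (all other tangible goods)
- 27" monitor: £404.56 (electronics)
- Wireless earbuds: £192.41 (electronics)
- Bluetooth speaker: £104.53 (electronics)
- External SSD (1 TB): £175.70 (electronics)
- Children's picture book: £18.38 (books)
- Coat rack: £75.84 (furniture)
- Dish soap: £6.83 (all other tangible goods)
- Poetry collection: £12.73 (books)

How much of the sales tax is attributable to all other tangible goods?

Extension cord £22.22: all other tangible goods → 7% → £1.56
Dish soap £6.83: all other tangible goods → 7% → £0.48
Tax on all other tangible goods = £1.56 + £0.48 = £2.04

£2.04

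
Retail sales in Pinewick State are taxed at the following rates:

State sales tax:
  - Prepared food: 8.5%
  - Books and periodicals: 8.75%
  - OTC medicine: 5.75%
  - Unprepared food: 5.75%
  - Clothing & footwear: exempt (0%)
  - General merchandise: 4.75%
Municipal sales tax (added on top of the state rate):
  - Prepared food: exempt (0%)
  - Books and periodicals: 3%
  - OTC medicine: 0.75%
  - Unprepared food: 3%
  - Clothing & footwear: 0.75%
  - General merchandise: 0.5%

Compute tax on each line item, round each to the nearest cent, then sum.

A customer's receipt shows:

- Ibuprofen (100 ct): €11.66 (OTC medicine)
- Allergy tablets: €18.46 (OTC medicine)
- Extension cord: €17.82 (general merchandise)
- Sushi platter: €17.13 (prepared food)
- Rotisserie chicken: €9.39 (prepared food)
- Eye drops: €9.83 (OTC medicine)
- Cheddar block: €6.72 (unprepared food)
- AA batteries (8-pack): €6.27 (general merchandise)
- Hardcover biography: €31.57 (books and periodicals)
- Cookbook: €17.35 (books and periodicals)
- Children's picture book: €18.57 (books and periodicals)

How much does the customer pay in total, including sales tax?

€179.42

Ibuprofen (100 ct) €11.66: OTC medicine → 5.75% + 0.75% municipal = 6.5% → €0.76
Allergy tablets €18.46: OTC medicine → 5.75% + 0.75% municipal = 6.5% → €1.20
Extension cord €17.82: general merchandise → 4.75% + 0.5% municipal = 5.25% → €0.94
Sushi platter €17.13: prepared food → 8.5% + 0% municipal = 8.5% → €1.46
Rotisserie chicken €9.39: prepared food → 8.5% + 0% municipal = 8.5% → €0.80
Eye drops €9.83: OTC medicine → 5.75% + 0.75% municipal = 6.5% → €0.64
Cheddar block €6.72: unprepared food → 5.75% + 3% municipal = 8.75% → €0.59
AA batteries (8-pack) €6.27: general merchandise → 4.75% + 0.5% municipal = 5.25% → €0.33
Hardcover biography €31.57: books and periodicals → 8.75% + 3% municipal = 11.75% → €3.71
Cookbook €17.35: books and periodicals → 8.75% + 3% municipal = 11.75% → €2.04
Children's picture book €18.57: books and periodicals → 8.75% + 3% municipal = 11.75% → €2.18
Subtotal = €164.77; tax = €14.65; total due = €179.42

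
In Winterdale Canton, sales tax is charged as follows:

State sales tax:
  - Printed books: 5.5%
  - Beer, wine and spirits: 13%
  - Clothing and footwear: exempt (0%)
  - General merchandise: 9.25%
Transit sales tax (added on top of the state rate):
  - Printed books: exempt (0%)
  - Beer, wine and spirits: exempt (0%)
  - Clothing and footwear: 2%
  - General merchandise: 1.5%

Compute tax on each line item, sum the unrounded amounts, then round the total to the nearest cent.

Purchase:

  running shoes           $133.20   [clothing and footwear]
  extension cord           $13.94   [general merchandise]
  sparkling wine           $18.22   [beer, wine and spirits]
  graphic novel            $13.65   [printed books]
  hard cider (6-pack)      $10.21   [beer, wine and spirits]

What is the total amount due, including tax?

Running shoes $133.20: clothing and footwear → 0% + 2% transit = 2% → $2.664
Extension cord $13.94: general merchandise → 9.25% + 1.5% transit = 10.75% → $1.49855
Sparkling wine $18.22: beer, wine and spirits → 13% + 0% transit = 13% → $2.3686
Graphic novel $13.65: printed books → 5.5% + 0% transit = 5.5% → $0.75075
Hard cider (6-pack) $10.21: beer, wine and spirits → 13% + 0% transit = 13% → $1.3273
Subtotal = $189.22; unrounded tax = $8.6092 → $8.61; total due = $197.83

$197.83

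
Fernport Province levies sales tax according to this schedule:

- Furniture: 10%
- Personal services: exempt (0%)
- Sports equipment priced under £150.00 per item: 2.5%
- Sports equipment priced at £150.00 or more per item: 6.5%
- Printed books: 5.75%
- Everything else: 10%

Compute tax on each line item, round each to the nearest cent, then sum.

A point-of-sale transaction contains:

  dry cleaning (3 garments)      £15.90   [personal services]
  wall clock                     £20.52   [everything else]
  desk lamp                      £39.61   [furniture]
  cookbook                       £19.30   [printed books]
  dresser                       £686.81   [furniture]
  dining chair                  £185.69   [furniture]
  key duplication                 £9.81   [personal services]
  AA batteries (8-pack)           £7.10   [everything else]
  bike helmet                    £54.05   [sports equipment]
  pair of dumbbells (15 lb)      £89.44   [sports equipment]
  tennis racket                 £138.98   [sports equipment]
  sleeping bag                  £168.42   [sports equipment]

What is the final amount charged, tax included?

£1548.72

Dry cleaning (3 garments) £15.90: personal services → 0% → £0.00
Wall clock £20.52: everything else → 10% → £2.05
Desk lamp £39.61: furniture → 10% → £3.96
Cookbook £19.30: printed books → 5.75% → £1.11
Dresser £686.81: furniture → 10% → £68.68
Dining chair £185.69: furniture → 10% → £18.57
Key duplication £9.81: personal services → 0% → £0.00
AA batteries (8-pack) £7.10: everything else → 10% → £0.71
Bike helmet £54.05: sports equipment, under £150.00 → 2.5% → £1.35
Pair of dumbbells (15 lb) £89.44: sports equipment, under £150.00 → 2.5% → £2.24
Tennis racket £138.98: sports equipment, under £150.00 → 2.5% → £3.47
Sleeping bag £168.42: sports equipment, £150.00 or more → 6.5% → £10.95
Subtotal = £1435.63; tax = £113.09; total due = £1548.72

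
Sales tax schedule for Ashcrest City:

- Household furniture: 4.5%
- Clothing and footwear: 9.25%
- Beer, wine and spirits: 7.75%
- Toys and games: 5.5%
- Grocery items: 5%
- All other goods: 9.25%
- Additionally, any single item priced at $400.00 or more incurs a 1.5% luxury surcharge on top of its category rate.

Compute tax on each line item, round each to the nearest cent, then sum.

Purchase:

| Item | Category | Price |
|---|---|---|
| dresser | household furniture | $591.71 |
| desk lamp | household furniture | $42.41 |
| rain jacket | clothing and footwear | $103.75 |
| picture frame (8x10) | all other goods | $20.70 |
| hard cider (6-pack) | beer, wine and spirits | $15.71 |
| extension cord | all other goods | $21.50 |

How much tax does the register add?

Dresser $591.71: household furniture → 4.5% + 1.5% surcharge = 6% → $35.50
Desk lamp $42.41: household furniture → 4.5% → $1.91
Rain jacket $103.75: clothing and footwear → 9.25% → $9.60
Picture frame (8x10) $20.70: all other goods → 9.25% → $1.91
Hard cider (6-pack) $15.71: beer, wine and spirits → 7.75% → $1.22
Extension cord $21.50: all other goods → 9.25% → $1.99
Total tax = $35.50 + $1.91 + $9.60 + $1.91 + $1.22 + $1.99 = $52.13

$52.13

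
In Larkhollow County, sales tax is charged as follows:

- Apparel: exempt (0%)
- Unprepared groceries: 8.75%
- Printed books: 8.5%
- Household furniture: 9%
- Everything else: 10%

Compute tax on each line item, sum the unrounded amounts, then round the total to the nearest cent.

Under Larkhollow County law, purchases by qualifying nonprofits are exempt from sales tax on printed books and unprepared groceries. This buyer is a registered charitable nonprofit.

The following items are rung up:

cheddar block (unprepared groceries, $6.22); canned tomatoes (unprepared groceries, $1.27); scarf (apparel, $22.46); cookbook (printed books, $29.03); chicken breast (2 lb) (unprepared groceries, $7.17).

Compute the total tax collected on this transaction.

$0.00

Cheddar block $6.22: unprepared groceries, buyer-exempt → 0% → $0.00
Canned tomatoes $1.27: unprepared groceries, buyer-exempt → 0% → $0.00
Scarf $22.46: apparel → 0% → $0.00
Cookbook $29.03: printed books, buyer-exempt → 0% → $0.00
Chicken breast (2 lb) $7.17: unprepared groceries, buyer-exempt → 0% → $0.00
Unrounded tax sum = $0.00 → $0.00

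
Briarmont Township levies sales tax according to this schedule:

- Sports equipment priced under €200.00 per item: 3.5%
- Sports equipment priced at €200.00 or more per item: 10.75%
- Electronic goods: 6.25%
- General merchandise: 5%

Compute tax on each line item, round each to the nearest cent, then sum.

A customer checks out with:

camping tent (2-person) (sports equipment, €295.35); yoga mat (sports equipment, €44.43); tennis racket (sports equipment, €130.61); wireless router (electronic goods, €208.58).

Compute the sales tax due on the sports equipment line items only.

Camping tent (2-person) €295.35: sports equipment, €200.00 or more → 10.75% → €31.75
Yoga mat €44.43: sports equipment, under €200.00 → 3.5% → €1.56
Tennis racket €130.61: sports equipment, under €200.00 → 3.5% → €4.57
Tax on sports equipment = €31.75 + €1.56 + €4.57 = €37.88

€37.88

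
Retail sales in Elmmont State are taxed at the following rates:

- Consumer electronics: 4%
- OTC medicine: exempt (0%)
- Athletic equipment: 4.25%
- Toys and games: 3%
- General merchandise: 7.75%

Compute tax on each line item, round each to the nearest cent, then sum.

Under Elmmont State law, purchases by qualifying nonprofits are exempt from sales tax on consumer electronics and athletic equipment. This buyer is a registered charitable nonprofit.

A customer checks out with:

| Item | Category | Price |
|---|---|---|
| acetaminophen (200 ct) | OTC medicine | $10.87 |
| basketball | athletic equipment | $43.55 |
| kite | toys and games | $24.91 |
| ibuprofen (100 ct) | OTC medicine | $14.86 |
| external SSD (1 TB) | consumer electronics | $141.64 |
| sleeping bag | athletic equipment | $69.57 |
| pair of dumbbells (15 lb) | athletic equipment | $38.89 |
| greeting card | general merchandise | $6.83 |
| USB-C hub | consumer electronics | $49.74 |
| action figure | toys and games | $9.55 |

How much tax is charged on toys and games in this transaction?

Kite $24.91: toys and games → 3% → $0.75
Action figure $9.55: toys and games → 3% → $0.29
Tax on toys and games = $0.75 + $0.29 = $1.04

$1.04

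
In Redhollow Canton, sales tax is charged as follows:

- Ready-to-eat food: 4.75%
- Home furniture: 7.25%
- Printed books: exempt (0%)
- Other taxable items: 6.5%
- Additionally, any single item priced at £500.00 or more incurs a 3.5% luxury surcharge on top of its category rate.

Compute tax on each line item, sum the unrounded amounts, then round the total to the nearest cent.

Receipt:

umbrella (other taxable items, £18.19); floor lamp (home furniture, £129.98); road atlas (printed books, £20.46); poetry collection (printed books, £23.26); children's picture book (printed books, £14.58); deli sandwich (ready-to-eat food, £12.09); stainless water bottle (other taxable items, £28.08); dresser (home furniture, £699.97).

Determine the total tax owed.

Umbrella £18.19: other taxable items → 6.5% → £1.18235
Floor lamp £129.98: home furniture → 7.25% → £9.42355
Road atlas £20.46: printed books → 0% → £0.00
Poetry collection £23.26: printed books → 0% → £0.00
Children's picture book £14.58: printed books → 0% → £0.00
Deli sandwich £12.09: ready-to-eat food → 4.75% → £0.574275
Stainless water bottle £28.08: other taxable items → 6.5% → £1.8252
Dresser £699.97: home furniture → 7.25% + 3.5% surcharge = 10.75% → £75.246775
Unrounded tax sum = £88.25215 → £88.25

£88.25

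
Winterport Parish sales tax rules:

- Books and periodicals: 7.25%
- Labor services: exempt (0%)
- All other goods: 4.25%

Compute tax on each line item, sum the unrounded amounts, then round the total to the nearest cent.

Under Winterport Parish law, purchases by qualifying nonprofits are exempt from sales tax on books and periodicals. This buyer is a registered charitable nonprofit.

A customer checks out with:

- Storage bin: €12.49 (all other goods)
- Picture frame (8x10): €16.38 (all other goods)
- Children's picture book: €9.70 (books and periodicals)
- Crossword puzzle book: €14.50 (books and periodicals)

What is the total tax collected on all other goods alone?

Storage bin €12.49: all other goods → 4.25% → €0.530825
Picture frame (8x10) €16.38: all other goods → 4.25% → €0.69615
Tax on all other goods: unrounded sum = €1.226975 → €1.23

€1.23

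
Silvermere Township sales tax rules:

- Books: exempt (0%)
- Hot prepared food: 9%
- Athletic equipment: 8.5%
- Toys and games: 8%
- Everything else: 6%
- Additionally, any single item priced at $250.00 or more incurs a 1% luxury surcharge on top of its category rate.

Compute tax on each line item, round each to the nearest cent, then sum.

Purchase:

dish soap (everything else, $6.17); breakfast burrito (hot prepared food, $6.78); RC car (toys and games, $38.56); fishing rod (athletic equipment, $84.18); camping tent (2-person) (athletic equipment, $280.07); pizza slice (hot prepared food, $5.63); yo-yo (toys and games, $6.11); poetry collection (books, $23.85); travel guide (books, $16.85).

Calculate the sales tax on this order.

Dish soap $6.17: everything else → 6% → $0.37
Breakfast burrito $6.78: hot prepared food → 9% → $0.61
RC car $38.56: toys and games → 8% → $3.08
Fishing rod $84.18: athletic equipment → 8.5% → $7.16
Camping tent (2-person) $280.07: athletic equipment → 8.5% + 1% surcharge = 9.5% → $26.61
Pizza slice $5.63: hot prepared food → 9% → $0.51
Yo-yo $6.11: toys and games → 8% → $0.49
Poetry collection $23.85: books → 0% → $0.00
Travel guide $16.85: books → 0% → $0.00
Total tax = $0.37 + $0.61 + $3.08 + $7.16 + $26.61 + $0.51 + $0.49 = $38.83

$38.83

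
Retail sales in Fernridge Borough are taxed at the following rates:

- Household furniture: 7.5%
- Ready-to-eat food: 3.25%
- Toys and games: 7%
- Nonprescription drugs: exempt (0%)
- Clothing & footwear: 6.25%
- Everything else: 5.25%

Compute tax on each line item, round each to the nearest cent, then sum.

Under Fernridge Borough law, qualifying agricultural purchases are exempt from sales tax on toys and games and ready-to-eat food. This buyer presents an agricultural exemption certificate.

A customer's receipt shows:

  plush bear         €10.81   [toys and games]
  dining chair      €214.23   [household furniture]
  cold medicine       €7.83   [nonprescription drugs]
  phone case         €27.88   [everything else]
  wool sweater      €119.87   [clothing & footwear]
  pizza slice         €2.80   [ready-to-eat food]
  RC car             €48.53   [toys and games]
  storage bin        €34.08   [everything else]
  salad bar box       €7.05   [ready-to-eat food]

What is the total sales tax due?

Plush bear €10.81: toys and games, buyer-exempt → 0% → €0.00
Dining chair €214.23: household furniture → 7.5% → €16.07
Cold medicine €7.83: nonprescription drugs → 0% → €0.00
Phone case €27.88: everything else → 5.25% → €1.46
Wool sweater €119.87: clothing & footwear → 6.25% → €7.49
Pizza slice €2.80: ready-to-eat food, buyer-exempt → 0% → €0.00
RC car €48.53: toys and games, buyer-exempt → 0% → €0.00
Storage bin €34.08: everything else → 5.25% → €1.79
Salad bar box €7.05: ready-to-eat food, buyer-exempt → 0% → €0.00
Total tax = €16.07 + €1.46 + €7.49 + €1.79 = €26.81

€26.81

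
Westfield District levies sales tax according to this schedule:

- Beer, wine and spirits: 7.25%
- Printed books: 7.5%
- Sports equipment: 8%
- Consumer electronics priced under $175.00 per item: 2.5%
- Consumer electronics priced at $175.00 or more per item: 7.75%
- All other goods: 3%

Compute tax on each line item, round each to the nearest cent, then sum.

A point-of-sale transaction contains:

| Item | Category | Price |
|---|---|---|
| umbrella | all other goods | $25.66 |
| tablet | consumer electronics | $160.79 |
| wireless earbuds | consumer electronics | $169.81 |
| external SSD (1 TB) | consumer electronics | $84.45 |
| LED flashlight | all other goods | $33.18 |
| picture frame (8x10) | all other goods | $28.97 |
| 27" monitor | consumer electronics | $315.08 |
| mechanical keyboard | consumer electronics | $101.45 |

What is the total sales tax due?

$39.98

Umbrella $25.66: all other goods → 3% → $0.77
Tablet $160.79: consumer electronics, under $175.00 → 2.5% → $4.02
Wireless earbuds $169.81: consumer electronics, under $175.00 → 2.5% → $4.25
External SSD (1 TB) $84.45: consumer electronics, under $175.00 → 2.5% → $2.11
LED flashlight $33.18: all other goods → 3% → $1.00
Picture frame (8x10) $28.97: all other goods → 3% → $0.87
27" monitor $315.08: consumer electronics, $175.00 or more → 7.75% → $24.42
Mechanical keyboard $101.45: consumer electronics, under $175.00 → 2.5% → $2.54
Total tax = $0.77 + $4.02 + $4.25 + $2.11 + $1.00 + $0.87 + $24.42 + $2.54 = $39.98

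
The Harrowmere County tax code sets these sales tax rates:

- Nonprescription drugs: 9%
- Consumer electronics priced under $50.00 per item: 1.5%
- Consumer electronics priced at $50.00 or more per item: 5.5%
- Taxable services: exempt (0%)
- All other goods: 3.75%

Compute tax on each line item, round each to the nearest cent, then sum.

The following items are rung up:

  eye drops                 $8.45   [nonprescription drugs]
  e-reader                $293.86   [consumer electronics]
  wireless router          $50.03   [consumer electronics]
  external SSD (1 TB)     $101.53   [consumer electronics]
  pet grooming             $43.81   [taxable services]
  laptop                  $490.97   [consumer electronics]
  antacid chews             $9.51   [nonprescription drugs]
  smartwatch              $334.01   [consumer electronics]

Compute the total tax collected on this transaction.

$71.48

Eye drops $8.45: nonprescription drugs → 9% → $0.76
E-reader $293.86: consumer electronics, $50.00 or more → 5.5% → $16.16
Wireless router $50.03: consumer electronics, $50.00 or more → 5.5% → $2.75
External SSD (1 TB) $101.53: consumer electronics, $50.00 or more → 5.5% → $5.58
Pet grooming $43.81: taxable services → 0% → $0.00
Laptop $490.97: consumer electronics, $50.00 or more → 5.5% → $27.00
Antacid chews $9.51: nonprescription drugs → 9% → $0.86
Smartwatch $334.01: consumer electronics, $50.00 or more → 5.5% → $18.37
Total tax = $0.76 + $16.16 + $2.75 + $5.58 + $27.00 + $0.86 + $18.37 = $71.48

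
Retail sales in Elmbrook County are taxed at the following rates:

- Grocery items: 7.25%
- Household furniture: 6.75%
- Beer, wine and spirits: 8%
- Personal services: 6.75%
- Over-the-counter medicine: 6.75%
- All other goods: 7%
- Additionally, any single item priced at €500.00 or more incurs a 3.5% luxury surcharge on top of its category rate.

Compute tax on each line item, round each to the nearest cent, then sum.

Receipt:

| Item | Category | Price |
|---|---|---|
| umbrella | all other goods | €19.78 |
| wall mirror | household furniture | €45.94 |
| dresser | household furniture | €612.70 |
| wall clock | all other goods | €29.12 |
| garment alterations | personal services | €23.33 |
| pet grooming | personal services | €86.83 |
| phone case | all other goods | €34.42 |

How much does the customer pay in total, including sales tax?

Umbrella €19.78: all other goods → 7% → €1.38
Wall mirror €45.94: household furniture → 6.75% → €3.10
Dresser €612.70: household furniture → 6.75% + 3.5% surcharge = 10.25% → €62.80
Wall clock €29.12: all other goods → 7% → €2.04
Garment alterations €23.33: personal services → 6.75% → €1.57
Pet grooming €86.83: personal services → 6.75% → €5.86
Phone case €34.42: all other goods → 7% → €2.41
Subtotal = €852.12; tax = €79.16; total due = €931.28

€931.28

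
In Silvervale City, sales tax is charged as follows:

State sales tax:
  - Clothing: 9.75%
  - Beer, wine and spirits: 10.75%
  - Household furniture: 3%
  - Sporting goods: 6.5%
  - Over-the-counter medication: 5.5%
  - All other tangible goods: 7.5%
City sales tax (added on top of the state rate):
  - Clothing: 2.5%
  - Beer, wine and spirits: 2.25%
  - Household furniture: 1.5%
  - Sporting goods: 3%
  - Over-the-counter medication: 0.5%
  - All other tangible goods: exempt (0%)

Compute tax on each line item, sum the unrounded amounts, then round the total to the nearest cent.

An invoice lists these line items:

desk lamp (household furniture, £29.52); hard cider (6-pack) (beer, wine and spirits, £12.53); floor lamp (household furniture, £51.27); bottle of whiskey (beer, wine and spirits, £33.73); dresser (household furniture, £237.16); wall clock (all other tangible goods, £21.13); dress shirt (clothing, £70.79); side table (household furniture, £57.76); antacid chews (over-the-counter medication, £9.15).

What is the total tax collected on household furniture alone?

£16.91

Desk lamp £29.52: household furniture → 3% + 1.5% city = 4.5% → £1.3284
Floor lamp £51.27: household furniture → 3% + 1.5% city = 4.5% → £2.30715
Dresser £237.16: household furniture → 3% + 1.5% city = 4.5% → £10.6722
Side table £57.76: household furniture → 3% + 1.5% city = 4.5% → £2.5992
Tax on household furniture: unrounded sum = £16.90695 → £16.91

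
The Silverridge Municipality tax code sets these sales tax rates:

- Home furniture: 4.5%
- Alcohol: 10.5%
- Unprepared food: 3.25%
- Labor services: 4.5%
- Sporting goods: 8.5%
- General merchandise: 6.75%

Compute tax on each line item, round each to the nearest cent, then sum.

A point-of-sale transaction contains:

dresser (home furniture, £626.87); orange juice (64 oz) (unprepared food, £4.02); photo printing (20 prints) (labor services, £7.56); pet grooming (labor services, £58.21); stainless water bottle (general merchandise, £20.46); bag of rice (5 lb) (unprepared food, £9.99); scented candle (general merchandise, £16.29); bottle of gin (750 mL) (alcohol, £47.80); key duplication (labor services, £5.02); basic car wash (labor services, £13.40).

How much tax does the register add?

£39.95

Dresser £626.87: home furniture → 4.5% → £28.21
Orange juice (64 oz) £4.02: unprepared food → 3.25% → £0.13
Photo printing (20 prints) £7.56: labor services → 4.5% → £0.34
Pet grooming £58.21: labor services → 4.5% → £2.62
Stainless water bottle £20.46: general merchandise → 6.75% → £1.38
Bag of rice (5 lb) £9.99: unprepared food → 3.25% → £0.32
Scented candle £16.29: general merchandise → 6.75% → £1.10
Bottle of gin (750 mL) £47.80: alcohol → 10.5% → £5.02
Key duplication £5.02: labor services → 4.5% → £0.23
Basic car wash £13.40: labor services → 4.5% → £0.60
Total tax = £28.21 + £0.13 + £0.34 + £2.62 + £1.38 + £0.32 + £1.10 + £5.02 + £0.23 + £0.60 = £39.95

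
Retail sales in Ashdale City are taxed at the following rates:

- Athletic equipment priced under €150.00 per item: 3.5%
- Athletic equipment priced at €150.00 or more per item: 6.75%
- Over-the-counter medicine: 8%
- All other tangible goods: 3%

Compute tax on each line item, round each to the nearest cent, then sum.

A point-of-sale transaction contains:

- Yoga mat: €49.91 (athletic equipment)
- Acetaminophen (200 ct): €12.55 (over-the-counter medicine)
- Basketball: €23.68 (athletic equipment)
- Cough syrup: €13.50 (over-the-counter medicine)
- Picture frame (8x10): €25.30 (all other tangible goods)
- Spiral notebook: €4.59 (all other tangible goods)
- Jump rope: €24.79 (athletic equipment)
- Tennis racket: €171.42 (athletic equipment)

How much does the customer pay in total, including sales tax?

€343.74

Yoga mat €49.91: athletic equipment, under €150.00 → 3.5% → €1.75
Acetaminophen (200 ct) €12.55: over-the-counter medicine → 8% → €1.00
Basketball €23.68: athletic equipment, under €150.00 → 3.5% → €0.83
Cough syrup €13.50: over-the-counter medicine → 8% → €1.08
Picture frame (8x10) €25.30: all other tangible goods → 3% → €0.76
Spiral notebook €4.59: all other tangible goods → 3% → €0.14
Jump rope €24.79: athletic equipment, under €150.00 → 3.5% → €0.87
Tennis racket €171.42: athletic equipment, €150.00 or more → 6.75% → €11.57
Subtotal = €325.74; tax = €18.00; total due = €343.74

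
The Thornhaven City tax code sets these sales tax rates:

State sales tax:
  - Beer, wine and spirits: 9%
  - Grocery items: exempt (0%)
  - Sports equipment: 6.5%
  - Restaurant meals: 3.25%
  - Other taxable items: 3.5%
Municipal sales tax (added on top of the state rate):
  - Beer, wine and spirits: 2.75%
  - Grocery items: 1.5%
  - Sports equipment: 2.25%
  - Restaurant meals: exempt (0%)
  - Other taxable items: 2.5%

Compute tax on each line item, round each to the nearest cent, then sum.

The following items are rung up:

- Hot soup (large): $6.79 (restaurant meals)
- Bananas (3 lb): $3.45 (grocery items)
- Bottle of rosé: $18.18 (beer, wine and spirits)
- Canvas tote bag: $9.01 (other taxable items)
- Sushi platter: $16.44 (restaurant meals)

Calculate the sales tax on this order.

$3.48

Hot soup (large) $6.79: restaurant meals → 3.25% + 0% municipal = 3.25% → $0.22
Bananas (3 lb) $3.45: grocery items → 0% + 1.5% municipal = 1.5% → $0.05
Bottle of rosé $18.18: beer, wine and spirits → 9% + 2.75% municipal = 11.75% → $2.14
Canvas tote bag $9.01: other taxable items → 3.5% + 2.5% municipal = 6% → $0.54
Sushi platter $16.44: restaurant meals → 3.25% + 0% municipal = 3.25% → $0.53
Total tax = $0.22 + $0.05 + $2.14 + $0.54 + $0.53 = $3.48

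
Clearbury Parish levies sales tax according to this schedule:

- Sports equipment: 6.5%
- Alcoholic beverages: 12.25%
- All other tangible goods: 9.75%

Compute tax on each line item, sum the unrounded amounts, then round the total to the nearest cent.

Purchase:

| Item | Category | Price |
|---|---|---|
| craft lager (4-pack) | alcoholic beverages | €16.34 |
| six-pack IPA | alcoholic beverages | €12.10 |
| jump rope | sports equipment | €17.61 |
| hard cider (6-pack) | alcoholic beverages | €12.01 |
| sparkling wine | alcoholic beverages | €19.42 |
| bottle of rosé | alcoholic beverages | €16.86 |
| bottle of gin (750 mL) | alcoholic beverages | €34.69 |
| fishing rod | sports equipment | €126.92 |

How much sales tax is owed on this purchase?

€23.04

Craft lager (4-pack) €16.34: alcoholic beverages → 12.25% → €2.00165
Six-pack IPA €12.10: alcoholic beverages → 12.25% → €1.48225
Jump rope €17.61: sports equipment → 6.5% → €1.14465
Hard cider (6-pack) €12.01: alcoholic beverages → 12.25% → €1.471225
Sparkling wine €19.42: alcoholic beverages → 12.25% → €2.37895
Bottle of rosé €16.86: alcoholic beverages → 12.25% → €2.06535
Bottle of gin (750 mL) €34.69: alcoholic beverages → 12.25% → €4.249525
Fishing rod €126.92: sports equipment → 6.5% → €8.2498
Unrounded tax sum = €23.0434 → €23.04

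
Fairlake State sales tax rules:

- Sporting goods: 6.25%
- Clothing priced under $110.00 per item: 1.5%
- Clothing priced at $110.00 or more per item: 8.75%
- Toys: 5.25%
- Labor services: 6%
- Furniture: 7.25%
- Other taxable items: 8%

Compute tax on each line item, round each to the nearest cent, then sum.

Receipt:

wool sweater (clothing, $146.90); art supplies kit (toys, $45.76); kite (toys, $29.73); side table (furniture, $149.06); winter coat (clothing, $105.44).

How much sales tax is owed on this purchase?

$29.20

Wool sweater $146.90: clothing, $110.00 or more → 8.75% → $12.85
Art supplies kit $45.76: toys → 5.25% → $2.40
Kite $29.73: toys → 5.25% → $1.56
Side table $149.06: furniture → 7.25% → $10.81
Winter coat $105.44: clothing, under $110.00 → 1.5% → $1.58
Total tax = $12.85 + $2.40 + $1.56 + $10.81 + $1.58 = $29.20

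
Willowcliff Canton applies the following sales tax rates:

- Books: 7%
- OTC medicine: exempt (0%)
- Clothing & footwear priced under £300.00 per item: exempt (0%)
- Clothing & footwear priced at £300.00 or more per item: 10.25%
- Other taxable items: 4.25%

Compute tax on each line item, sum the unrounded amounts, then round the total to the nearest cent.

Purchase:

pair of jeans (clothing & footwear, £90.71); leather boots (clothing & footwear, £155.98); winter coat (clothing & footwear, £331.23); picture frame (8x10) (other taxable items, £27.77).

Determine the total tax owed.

Pair of jeans £90.71: clothing & footwear, under £300.00 → 0% → £0.00
Leather boots £155.98: clothing & footwear, under £300.00 → 0% → £0.00
Winter coat £331.23: clothing & footwear, £300.00 or more → 10.25% → £33.951075
Picture frame (8x10) £27.77: other taxable items → 4.25% → £1.180225
Unrounded tax sum = £35.1313 → £35.13

£35.13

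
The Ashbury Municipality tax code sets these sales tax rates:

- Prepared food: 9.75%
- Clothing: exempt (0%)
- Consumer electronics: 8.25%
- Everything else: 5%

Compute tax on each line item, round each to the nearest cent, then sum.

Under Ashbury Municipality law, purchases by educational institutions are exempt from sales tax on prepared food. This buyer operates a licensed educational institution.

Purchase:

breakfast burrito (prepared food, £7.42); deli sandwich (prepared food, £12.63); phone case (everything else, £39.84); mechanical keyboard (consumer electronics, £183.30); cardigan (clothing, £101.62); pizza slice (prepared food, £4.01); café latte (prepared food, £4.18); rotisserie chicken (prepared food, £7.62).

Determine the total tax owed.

Breakfast burrito £7.42: prepared food, buyer-exempt → 0% → £0.00
Deli sandwich £12.63: prepared food, buyer-exempt → 0% → £0.00
Phone case £39.84: everything else → 5% → £1.99
Mechanical keyboard £183.30: consumer electronics → 8.25% → £15.12
Cardigan £101.62: clothing → 0% → £0.00
Pizza slice £4.01: prepared food, buyer-exempt → 0% → £0.00
Café latte £4.18: prepared food, buyer-exempt → 0% → £0.00
Rotisserie chicken £7.62: prepared food, buyer-exempt → 0% → £0.00
Total tax = £1.99 + £15.12 = £17.11

£17.11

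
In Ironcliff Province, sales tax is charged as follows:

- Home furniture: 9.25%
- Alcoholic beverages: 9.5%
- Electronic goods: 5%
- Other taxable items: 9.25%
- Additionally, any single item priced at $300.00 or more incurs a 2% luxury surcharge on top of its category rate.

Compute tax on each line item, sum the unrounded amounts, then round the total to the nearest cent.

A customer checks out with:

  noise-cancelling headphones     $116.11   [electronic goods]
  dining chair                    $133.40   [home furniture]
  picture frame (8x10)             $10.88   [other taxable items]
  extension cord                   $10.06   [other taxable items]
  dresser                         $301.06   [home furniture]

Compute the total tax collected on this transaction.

$53.95

Noise-cancelling headphones $116.11: electronic goods → 5% → $5.8055
Dining chair $133.40: home furniture → 9.25% → $12.3395
Picture frame (8x10) $10.88: other taxable items → 9.25% → $1.0064
Extension cord $10.06: other taxable items → 9.25% → $0.93055
Dresser $301.06: home furniture → 9.25% + 2% surcharge = 11.25% → $33.86925
Unrounded tax sum = $53.9512 → $53.95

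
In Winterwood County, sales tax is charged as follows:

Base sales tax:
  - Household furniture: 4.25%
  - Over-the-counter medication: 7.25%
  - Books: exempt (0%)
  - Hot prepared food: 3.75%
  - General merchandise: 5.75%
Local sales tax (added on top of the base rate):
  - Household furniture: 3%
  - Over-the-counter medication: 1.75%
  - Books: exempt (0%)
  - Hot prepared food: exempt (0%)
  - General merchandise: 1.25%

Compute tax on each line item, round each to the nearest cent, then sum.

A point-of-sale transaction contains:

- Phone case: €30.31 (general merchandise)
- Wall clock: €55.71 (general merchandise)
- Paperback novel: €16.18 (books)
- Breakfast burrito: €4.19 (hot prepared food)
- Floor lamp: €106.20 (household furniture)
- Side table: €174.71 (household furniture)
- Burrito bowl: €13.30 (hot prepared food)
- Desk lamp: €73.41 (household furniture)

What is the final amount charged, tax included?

€506.38

Phone case €30.31: general merchandise → 5.75% + 1.25% local = 7% → €2.12
Wall clock €55.71: general merchandise → 5.75% + 1.25% local = 7% → €3.90
Paperback novel €16.18: books → 0% + 0% local = 0% → €0.00
Breakfast burrito €4.19: hot prepared food → 3.75% + 0% local = 3.75% → €0.16
Floor lamp €106.20: household furniture → 4.25% + 3% local = 7.25% → €7.70
Side table €174.71: household furniture → 4.25% + 3% local = 7.25% → €12.67
Burrito bowl €13.30: hot prepared food → 3.75% + 0% local = 3.75% → €0.50
Desk lamp €73.41: household furniture → 4.25% + 3% local = 7.25% → €5.32
Subtotal = €474.01; tax = €32.37; total due = €506.38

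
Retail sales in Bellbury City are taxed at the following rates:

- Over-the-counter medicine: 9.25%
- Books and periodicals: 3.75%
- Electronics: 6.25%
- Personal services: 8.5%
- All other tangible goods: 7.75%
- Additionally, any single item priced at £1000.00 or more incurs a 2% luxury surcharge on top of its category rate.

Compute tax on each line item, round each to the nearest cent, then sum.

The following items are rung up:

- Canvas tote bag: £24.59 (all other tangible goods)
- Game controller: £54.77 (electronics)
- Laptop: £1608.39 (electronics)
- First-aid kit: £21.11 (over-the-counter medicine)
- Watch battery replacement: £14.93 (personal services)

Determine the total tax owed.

Canvas tote bag £24.59: all other tangible goods → 7.75% → £1.91
Game controller £54.77: electronics → 6.25% → £3.42
Laptop £1608.39: electronics → 6.25% + 2% surcharge = 8.25% → £132.69
First-aid kit £21.11: over-the-counter medicine → 9.25% → £1.95
Watch battery replacement £14.93: personal services → 8.5% → £1.27
Total tax = £1.91 + £3.42 + £132.69 + £1.95 + £1.27 = £141.24

£141.24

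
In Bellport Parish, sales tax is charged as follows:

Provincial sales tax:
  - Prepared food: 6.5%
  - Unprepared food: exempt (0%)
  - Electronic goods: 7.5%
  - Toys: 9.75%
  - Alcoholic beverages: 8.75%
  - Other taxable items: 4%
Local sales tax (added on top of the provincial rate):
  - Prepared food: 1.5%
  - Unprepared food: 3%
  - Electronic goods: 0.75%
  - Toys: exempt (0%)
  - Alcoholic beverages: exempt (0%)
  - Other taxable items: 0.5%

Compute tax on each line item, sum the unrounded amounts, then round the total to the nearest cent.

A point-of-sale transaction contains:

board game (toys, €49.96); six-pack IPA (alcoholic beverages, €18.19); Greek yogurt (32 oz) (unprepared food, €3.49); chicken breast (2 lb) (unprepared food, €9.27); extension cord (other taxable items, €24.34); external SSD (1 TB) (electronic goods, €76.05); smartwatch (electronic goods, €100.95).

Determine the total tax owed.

€22.54

Board game €49.96: toys → 9.75% + 0% local = 9.75% → €4.8711
Six-pack IPA €18.19: alcoholic beverages → 8.75% + 0% local = 8.75% → €1.591625
Greek yogurt (32 oz) €3.49: unprepared food → 0% + 3% local = 3% → €0.1047
Chicken breast (2 lb) €9.27: unprepared food → 0% + 3% local = 3% → €0.2781
Extension cord €24.34: other taxable items → 4% + 0.5% local = 4.5% → €1.0953
External SSD (1 TB) €76.05: electronic goods → 7.5% + 0.75% local = 8.25% → €6.274125
Smartwatch €100.95: electronic goods → 7.5% + 0.75% local = 8.25% → €8.328375
Unrounded tax sum = €22.543325 → €22.54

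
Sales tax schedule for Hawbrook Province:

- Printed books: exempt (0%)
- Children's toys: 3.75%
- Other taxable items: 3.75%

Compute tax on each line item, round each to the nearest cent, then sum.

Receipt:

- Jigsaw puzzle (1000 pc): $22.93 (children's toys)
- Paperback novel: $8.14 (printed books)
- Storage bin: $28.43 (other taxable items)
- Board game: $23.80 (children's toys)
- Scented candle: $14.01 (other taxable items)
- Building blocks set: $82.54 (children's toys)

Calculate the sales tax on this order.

Jigsaw puzzle (1000 pc) $22.93: children's toys → 3.75% → $0.86
Paperback novel $8.14: printed books → 0% → $0.00
Storage bin $28.43: other taxable items → 3.75% → $1.07
Board game $23.80: children's toys → 3.75% → $0.89
Scented candle $14.01: other taxable items → 3.75% → $0.53
Building blocks set $82.54: children's toys → 3.75% → $3.10
Total tax = $0.86 + $1.07 + $0.89 + $0.53 + $3.10 = $6.45

$6.45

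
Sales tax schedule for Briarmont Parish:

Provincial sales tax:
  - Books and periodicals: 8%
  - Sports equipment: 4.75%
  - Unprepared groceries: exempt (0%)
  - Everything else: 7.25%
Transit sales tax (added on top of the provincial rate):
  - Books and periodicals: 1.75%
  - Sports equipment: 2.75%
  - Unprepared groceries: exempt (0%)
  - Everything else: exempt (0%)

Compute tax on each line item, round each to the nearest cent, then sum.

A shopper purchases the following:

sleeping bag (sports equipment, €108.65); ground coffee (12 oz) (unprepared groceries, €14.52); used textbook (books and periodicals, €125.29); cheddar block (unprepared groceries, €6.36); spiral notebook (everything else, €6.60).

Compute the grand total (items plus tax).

Sleeping bag €108.65: sports equipment → 4.75% + 2.75% transit = 7.5% → €8.15
Ground coffee (12 oz) €14.52: unprepared groceries → 0% + 0% transit = 0% → €0.00
Used textbook €125.29: books and periodicals → 8% + 1.75% transit = 9.75% → €12.22
Cheddar block €6.36: unprepared groceries → 0% + 0% transit = 0% → €0.00
Spiral notebook €6.60: everything else → 7.25% + 0% transit = 7.25% → €0.48
Subtotal = €261.42; tax = €20.85; total due = €282.27

€282.27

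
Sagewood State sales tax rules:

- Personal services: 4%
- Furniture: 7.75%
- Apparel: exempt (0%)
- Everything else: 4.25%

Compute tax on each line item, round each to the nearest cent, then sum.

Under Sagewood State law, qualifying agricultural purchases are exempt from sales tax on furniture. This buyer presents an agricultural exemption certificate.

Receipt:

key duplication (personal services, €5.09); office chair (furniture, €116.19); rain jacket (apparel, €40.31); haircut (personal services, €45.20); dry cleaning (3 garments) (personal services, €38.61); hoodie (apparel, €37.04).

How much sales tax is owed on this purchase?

Key duplication €5.09: personal services → 4% → €0.20
Office chair €116.19: furniture, buyer-exempt → 0% → €0.00
Rain jacket €40.31: apparel → 0% → €0.00
Haircut €45.20: personal services → 4% → €1.81
Dry cleaning (3 garments) €38.61: personal services → 4% → €1.54
Hoodie €37.04: apparel → 0% → €0.00
Total tax = €0.20 + €1.81 + €1.54 = €3.55

€3.55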